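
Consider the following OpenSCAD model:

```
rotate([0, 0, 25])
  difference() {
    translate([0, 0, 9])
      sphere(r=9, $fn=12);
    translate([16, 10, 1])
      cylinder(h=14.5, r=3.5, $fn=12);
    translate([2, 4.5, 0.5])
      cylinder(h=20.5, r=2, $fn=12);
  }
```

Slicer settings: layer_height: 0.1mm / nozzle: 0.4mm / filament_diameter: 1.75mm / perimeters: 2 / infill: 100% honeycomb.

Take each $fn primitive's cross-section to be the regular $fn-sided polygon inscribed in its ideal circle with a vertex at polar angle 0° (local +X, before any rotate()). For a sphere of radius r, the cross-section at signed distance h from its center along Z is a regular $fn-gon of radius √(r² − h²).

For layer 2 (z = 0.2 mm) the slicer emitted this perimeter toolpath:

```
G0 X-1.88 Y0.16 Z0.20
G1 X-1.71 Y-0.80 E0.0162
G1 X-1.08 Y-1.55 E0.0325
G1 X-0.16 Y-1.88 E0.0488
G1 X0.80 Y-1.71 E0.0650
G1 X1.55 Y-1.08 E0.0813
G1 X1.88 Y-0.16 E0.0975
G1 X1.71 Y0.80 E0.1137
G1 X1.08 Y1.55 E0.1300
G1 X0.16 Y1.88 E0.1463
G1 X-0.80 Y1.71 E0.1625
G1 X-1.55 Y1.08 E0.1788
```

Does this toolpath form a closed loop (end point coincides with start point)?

Start point (G0): (-1.88, 0.16). End point (last G1): the path does not return to the start — open.

no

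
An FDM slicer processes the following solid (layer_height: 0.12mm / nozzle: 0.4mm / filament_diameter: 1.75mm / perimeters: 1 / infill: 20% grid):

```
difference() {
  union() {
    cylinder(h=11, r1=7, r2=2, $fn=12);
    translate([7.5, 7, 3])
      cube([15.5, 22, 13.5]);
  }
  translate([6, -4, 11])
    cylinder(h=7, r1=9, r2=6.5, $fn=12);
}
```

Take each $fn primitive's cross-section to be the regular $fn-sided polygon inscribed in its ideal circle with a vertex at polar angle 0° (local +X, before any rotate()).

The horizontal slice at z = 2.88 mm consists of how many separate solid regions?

1

At z = 2.88 mm: the cone (r1=7→r2=2) has section circumradius 5.691 here — a regular 12-gon; the cube at (7.5, 7) does not reach this height (z outside [3, 16.5]); Combining (union): only the cone is present, so the union is just that shape — 1 connected region; the cone at (6, -4) does not reach this height (z outside [11, 18]); After the difference (first − rest): none of the subtracted shapes is present at this height, so that combined region is unchanged — 1 connected region. The result has 1 disconnected region.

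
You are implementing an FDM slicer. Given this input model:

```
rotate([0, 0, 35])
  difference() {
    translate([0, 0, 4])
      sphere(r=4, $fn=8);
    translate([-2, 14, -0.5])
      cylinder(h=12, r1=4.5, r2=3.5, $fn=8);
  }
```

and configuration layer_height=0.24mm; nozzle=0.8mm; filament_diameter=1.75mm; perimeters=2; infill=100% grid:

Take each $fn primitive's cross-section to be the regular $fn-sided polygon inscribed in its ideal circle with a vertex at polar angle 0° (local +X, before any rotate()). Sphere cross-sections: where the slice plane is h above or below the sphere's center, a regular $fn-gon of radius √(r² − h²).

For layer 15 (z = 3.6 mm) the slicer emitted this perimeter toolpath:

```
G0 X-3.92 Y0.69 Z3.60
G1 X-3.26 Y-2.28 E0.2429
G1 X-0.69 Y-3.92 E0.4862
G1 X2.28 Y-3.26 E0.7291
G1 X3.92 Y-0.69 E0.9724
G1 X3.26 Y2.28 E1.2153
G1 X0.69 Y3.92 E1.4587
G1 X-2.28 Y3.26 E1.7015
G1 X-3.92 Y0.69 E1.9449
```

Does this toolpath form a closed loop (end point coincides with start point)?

yes

Start point (G0): (-3.92, 0.69). End point (last G1): the path returns to the start — closed.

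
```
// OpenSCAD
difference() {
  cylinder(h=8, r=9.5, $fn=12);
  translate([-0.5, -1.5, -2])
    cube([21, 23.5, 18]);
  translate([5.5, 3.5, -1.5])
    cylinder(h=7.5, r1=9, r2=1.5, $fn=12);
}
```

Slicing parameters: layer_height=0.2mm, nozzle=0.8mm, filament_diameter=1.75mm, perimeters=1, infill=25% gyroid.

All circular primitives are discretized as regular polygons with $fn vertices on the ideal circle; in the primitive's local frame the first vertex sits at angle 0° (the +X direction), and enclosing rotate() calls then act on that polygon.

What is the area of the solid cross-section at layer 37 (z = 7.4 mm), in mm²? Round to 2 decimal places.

183.65 mm²

At z = 7.4 mm: the cylinder: section is a regular 12-gon, circumradius r=9.5 (area = (12/2)·9.500²·sin(360°/12) = 270.75 mm²); the 21×23.5 cube at (-0.5, -1.5) contributes its full rectangle (area 493.50 mm²); the cone at (5.5, 3.5) is absent (z outside [-1.5, 6]); After the difference (first − rest): starting from the r=9.5 cylinder (270.75 mm²), the 21×23.5 cube at (-0.5, -1.5) partially overlaps it — only the 87.10 mm² overlap (of its 493.50 mm²) is removed, clipping the outline — area = 183.65 mm². Overall, the cross-section is a single solid region. Net area = 183.65 mm².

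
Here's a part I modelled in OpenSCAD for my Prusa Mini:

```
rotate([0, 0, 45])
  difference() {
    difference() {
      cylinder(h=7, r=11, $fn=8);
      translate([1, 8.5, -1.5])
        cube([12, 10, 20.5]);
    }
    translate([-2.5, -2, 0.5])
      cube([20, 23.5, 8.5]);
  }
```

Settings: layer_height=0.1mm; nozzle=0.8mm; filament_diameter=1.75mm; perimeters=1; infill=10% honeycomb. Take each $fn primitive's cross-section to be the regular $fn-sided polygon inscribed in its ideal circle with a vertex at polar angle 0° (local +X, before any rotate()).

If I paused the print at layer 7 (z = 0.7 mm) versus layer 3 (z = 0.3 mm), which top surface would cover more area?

layer 3 (z = 0.3 mm)

Layer 7 (z = 0.7): the r=11 cylinder gives a regular 8-gon of circumradius 11 (constant along its height) (area = (8/2)·11.000²·sin(360°/8) = 342.24 mm²); the cube at (1, 8.5) is present — its section is the full 12×10 rectangle (area 120.00 mm²); Taking the first minus the rest: starting from the r=11 cylinder (342.24 mm²), the 12×10 cube at (1, 8.5) partially overlaps it — only the 5.25 mm² overlap (of its 120.00 mm²) is removed, clipping the outline — area = 336.99 mm²; the cube at (-2.5, -2) (footprint 20×23.5) is included at this height (area 470.00 mm²); After the difference (first − rest): starting from that combined region (336.99 mm²), the 20×23.5 cube at (-2.5, -2) partially overlaps it — only the 132.69 mm² overlap (of its 470.00 mm²) is removed, clipping the outline — area = 204.30 mm²; (whole slice rotated 45° about Z — lengths, areas and connectivity unchanged). So its area = 204.30 mm². Layer 3 (z = 0.3): the r=11 cylinder gives a regular 8-gon of circumradius 11 (constant along its height) (area = (8/2)·11.000²·sin(360°/8) = 342.24 mm²); the 12×10 cube at (1, 8.5) contributes its full rectangle (area 120.00 mm²); Subtracting the remaining from the first: starting from the r=11 cylinder (342.24 mm²), the 12×10 cube at (1, 8.5) partially overlaps it — only the 5.25 mm² overlap (of its 120.00 mm²) is removed, clipping the outline — area = 336.99 mm²; the cube at (-2.5, -2) is absent (z outside [0.5, 9]); Taking the first minus the rest: none of the subtracted shapes is present at this height, so that combined region is unchanged — area = 336.99 mm²; (whole slice rotated 45° about Z — lengths, areas and connectivity unchanged). So its area = 336.99 mm². Layer 3 is larger (336.99 vs 204.30 mm²).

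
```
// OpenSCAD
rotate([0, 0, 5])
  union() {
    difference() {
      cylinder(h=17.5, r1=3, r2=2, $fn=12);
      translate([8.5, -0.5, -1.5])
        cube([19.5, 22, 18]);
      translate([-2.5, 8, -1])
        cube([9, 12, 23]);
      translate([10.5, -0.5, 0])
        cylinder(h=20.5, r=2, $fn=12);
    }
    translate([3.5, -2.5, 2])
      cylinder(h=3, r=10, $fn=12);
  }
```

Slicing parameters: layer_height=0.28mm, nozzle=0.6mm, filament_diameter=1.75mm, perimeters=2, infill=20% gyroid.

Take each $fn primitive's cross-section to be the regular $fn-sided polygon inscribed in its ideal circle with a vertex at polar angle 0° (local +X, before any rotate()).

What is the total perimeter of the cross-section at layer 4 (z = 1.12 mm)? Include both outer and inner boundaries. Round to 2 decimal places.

At z = 1.12 mm: the cone contributes a regular 12-gon of circumradius 2.936 (interpolated between r1=3 and r2=2 at t=0.064) (perimeter = 2·12·2.936·sin(180°/12) = 18.24 mm); the 19.5×22 cube at (8.5, -0.5) contributes its full rectangle (perimeter 83.00 mm); the cube at (-2.5, 8) is present — its section is the full 9×12 rectangle (perimeter 42.00 mm); the r=2 cylinder at (10.5, -0.5) contributes a regular 12-gon of circumradius 2 (perimeter = 2·12·2.000·sin(180°/12) = 12.42 mm); Taking the first minus the rest: starting from the cone, the 19.5×22 cube at (8.5, -0.5) misses the remaining region (no effect); the 9×12 cube at (-2.5, 8) misses the remaining region (no effect); the r=2 cylinder at (10.5, -0.5) misses the remaining region (no effect) — boundary = 18.24 mm; the cylinder at (3.5, -2.5) is not intersected at this z (z outside [2, 5]); Merging all regions: only the result so far is present, so the union is just that shape — boundary = 18.24 mm; (rotated 5° about Z; rotation is an isometry so areas/perimeters/island counts are preserved). Overall, the cross-section is a single solid region. Total boundary length (outer) = 18.24 mm.

18.24 mm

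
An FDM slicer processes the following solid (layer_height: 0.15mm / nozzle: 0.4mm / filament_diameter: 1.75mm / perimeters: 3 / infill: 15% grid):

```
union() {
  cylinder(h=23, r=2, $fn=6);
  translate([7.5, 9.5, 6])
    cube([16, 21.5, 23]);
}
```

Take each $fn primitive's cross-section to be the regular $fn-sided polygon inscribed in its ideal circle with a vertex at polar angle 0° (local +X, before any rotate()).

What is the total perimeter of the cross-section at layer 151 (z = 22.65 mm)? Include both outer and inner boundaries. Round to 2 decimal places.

87.00 mm

At z = 22.65 mm: the r=2 cylinder gives a regular 6-gon of circumradius 2 (constant along its height) (perimeter = 2·6·2.000·sin(180°/6) = 12.00 mm); the cube at (7.5, 9.5) (footprint 16×21.5) is included at this height (perimeter 75.00 mm); Merging all regions: the 2 present regions are separate (no shared area or edge), so areas and boundary lengths simply add and each stays a separate island — boundary = 87.00 mm. Overall, the cross-section has 2 separate islands. Total boundary length (outer) = 87.00 mm.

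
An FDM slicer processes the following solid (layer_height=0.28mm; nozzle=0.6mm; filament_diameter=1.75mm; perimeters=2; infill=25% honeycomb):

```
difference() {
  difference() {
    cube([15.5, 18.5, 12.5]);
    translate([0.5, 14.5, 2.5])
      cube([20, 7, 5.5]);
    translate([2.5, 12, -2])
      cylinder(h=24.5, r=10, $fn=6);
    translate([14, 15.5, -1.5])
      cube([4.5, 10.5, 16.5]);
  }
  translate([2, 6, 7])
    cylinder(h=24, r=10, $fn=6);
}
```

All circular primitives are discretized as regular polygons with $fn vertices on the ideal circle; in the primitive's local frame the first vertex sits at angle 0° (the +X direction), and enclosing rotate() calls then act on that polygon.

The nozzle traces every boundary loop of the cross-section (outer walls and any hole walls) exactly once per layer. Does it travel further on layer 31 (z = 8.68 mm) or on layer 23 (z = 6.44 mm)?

Layer 31 (z = 8.68): the cube (footprint 15.5×18.5) is included at this height (perimeter 68.00 mm); the cube at (0.5, 14.5) is not intersected at this z (z outside [2.5, 8]); the r=10 cylinder at (2.5, 12) contributes a regular 6-gon of circumradius 10 (perimeter = 2·6·10.000·sin(180°/6) = 60.00 mm); the cube at (14, 15.5) is present — its section is the full 4.5×10.5 rectangle (perimeter 30.00 mm); Subtracting the remaining from the first: starting from the 15.5×18.5 cube, the r=10 cylinder at (2.5, 12) partially overlaps it — only the 155.66 mm² overlap (of its 259.81 mm²) is removed, clipping the outline; the 4.5×10.5 cube at (14, 15.5) partially overlaps it — only the 4.50 mm² overlap (of its 47.25 mm²) is removed, clipping the outline — boundary = 69.10 mm; the cylinder at (2, 6): section is a regular 6-gon, circumradius r=10 (perimeter = 2·6·10.000·sin(180°/6) = 60.00 mm); After the difference (first − rest): starting from the result so far, the r=10 cylinder at (2, 6) partially overlaps it — only the 43.42 mm² overlap (of its 259.81 mm²) is removed, clipping the outline — boundary = 53.58 mm. So its perimeter = 53.58 mm. Layer 23 (z = 6.44): the 15.5×18.5 cube contributes its full rectangle (perimeter 68.00 mm); the cube at (0.5, 14.5) is present — its section is the full 20×7 rectangle (perimeter 54.00 mm); the cylinder at (2.5, 12): section is a regular 6-gon, circumradius r=10 (perimeter = 2·6·10.000·sin(180°/6) = 60.00 mm); the cube at (14, 15.5) (footprint 4.5×10.5) is included at this height (perimeter 30.00 mm); After the difference (first − rest): starting from the 15.5×18.5 cube, the 20×7 cube at (0.5, 14.5) partially overlaps it — only the 60.00 mm² overlap (of its 140.00 mm²) is removed, clipping the outline; the r=10 cylinder at (2.5, 12) partially overlaps it — only the 118.05 mm² overlap (of its 259.81 mm²) is removed, clipping the outline; the 4.5×10.5 cube at (14, 15.5) misses the remaining region (no effect) — boundary = 58.17 mm; the cylinder at (2, 6) does not reach this height (z outside [7, 31]); After the difference (first − rest): none of the subtracted shapes is present at this height, so the result so far is unchanged — boundary = 58.17 mm. So its perimeter = 58.17 mm. Layer 23 is larger (58.17 vs 53.58 mm).

layer 23 (z = 6.44 mm)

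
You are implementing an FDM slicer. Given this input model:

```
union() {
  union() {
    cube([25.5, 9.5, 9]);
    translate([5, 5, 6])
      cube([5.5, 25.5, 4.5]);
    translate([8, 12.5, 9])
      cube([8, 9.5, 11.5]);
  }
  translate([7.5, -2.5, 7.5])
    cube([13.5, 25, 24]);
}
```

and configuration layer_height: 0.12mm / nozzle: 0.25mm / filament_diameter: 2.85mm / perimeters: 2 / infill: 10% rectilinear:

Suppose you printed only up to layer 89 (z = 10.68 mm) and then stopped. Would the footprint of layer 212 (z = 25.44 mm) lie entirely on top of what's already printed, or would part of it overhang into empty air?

entirely on top

Compare the two slices. At z = 10.68: the cube is absent (z outside [0, 9]); the cube at (5, 5) does not reach this height (z outside [6, 10.5]); the 8×9.5 cube at (8, 12.5) contributes its full rectangle (area 76.00 mm²); Merging all regions: only the 8×9.5 cube at (8, 12.5) is present, so the union is just that shape — area = 76.00 mm²; the 13.5×25 cube at (7.5, -2.5) contributes its full rectangle (area 337.50 mm²); Taking the union: that combined region lies entirely inside the 13.5×25 cube at (7.5, -2.5), so the union is just the 13.5×25 cube at (7.5, -2.5) — area = 337.50 mm². At z = 25.44: the cube is absent (z outside [0, 9]); the cube at (5, 5) does not reach this height (z outside [6, 10.5]); the cube at (8, 12.5) is absent (z outside [9, 20.5]); Combining (union): nothing is present at this height; the cube at (7.5, -2.5) is present — its section is the full 13.5×25 rectangle (area 337.50 mm²); Merging all regions: only the 13.5×25 cube at (7.5, -2.5) is present, so the union is just that shape — area = 337.50 mm². Checking containment: the cross-section at z = 25.44 is a subset of the cross-section at z = 10.68.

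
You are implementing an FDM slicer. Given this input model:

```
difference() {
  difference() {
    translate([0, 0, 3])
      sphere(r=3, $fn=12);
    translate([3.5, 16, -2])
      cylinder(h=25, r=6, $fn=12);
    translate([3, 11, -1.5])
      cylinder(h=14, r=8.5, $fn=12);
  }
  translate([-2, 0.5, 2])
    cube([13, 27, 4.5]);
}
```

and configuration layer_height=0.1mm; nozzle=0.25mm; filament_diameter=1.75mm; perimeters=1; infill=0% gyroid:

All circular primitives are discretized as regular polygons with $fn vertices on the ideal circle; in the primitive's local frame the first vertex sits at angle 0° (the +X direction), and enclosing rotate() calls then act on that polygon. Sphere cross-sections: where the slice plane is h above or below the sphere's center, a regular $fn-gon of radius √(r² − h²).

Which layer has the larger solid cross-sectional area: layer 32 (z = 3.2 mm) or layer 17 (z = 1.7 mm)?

layer 17 (z = 1.7 mm)

Layer 32 (z = 3.2): the r=3 sphere contributes a regular 12-gon of circumradius √(3²−0.2²) = 2.993 (area = (12/2)·2.993²·sin(360°/12) = 26.88 mm²); the r=6 cylinder at (3.5, 16) contributes a regular 12-gon of circumradius 6 (area = (12/2)·6.000²·sin(360°/12) = 108.00 mm²); the r=8.5 cylinder at (3, 11) contributes a regular 12-gon of circumradius 8.5 (area = (12/2)·8.500²·sin(360°/12) = 216.75 mm²); After the difference (first − rest): starting from the r=3 sphere (26.88 mm²), the r=6 cylinder at (3.5, 16) misses the remaining region (no effect); the r=8.5 cylinder at (3, 11) misses the remaining region (no effect) — area = 26.88 mm²; the 13×27 cube at (-2, 0.5) contributes its full rectangle (area 351.00 mm²); After the difference (first − rest): starting from that combined region (26.88 mm²), the 13×27 cube at (-2, 0.5) partially overlaps it — only the 9.61 mm² overlap (of its 351.00 mm²) is removed, clipping the outline — area = 17.27 mm². So its area = 17.27 mm². Layer 17 (z = 1.7): the sphere: section is a regular 12-gon, circumradius = √(r²−h²) = √(3²−1.3²) = 2.704 (area = (12/2)·2.704²·sin(360°/12) = 21.93 mm²); the r=6 cylinder at (3.5, 16) gives a regular 12-gon of circumradius 6 (constant along its height) (area = (12/2)·6.000²·sin(360°/12) = 108.00 mm²); the cylinder at (3, 11): section is a regular 12-gon, circumradius r=8.5 (area = (12/2)·8.500²·sin(360°/12) = 216.75 mm²); Subtracting the remaining from the first: starting from the r=3 sphere (21.93 mm²), the r=6 cylinder at (3.5, 16) misses the remaining region (no effect); the r=8.5 cylinder at (3, 11) misses the remaining region (no effect) — area = 21.93 mm²; the cube at (-2, 0.5) is not intersected at this z (z outside [2, 6.5]); Subtracting the remaining from the first: none of the subtracted shapes is present at this height, so the result so far is unchanged — area = 21.93 mm². So its area = 21.93 mm². Layer 17 is larger (21.93 vs 17.27 mm²).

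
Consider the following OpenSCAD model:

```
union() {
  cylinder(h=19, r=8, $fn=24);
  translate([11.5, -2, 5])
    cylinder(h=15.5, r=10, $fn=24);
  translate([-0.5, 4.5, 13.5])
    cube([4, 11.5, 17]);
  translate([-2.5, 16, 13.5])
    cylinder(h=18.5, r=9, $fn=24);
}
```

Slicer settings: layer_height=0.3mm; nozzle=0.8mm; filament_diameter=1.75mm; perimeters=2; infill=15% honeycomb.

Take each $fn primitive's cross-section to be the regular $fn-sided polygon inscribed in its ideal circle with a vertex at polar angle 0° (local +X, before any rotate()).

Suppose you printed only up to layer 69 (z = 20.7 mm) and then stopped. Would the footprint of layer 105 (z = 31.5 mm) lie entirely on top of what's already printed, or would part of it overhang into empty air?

Compare the two slices. At z = 20.7: the cylinder is not intersected at this z (z outside [0, 19]); the cylinder at (11.5, -2) is absent (z outside [5, 20.5]); the cube at (-0.5, 4.5) (footprint 4×11.5) is included at this height (area 46.00 mm²); the r=9 cylinder at (-2.5, 16) contributes a regular 24-gon of circumradius 9 (area = (24/2)·9.000²·sin(360°/24) = 251.57 mm²); Combining (union): the regions partially overlap — summed areas 297.57 mm² minus the doubly-counted overlap 31.59 mm² gives 265.98 mm² — area = 265.98 mm². At z = 31.5: the cylinder is not intersected at this z (z outside [0, 19]); the cylinder at (11.5, -2) is absent (z outside [5, 20.5]); the cube at (-0.5, 4.5) is absent (z outside [13.5, 30.5]); the r=9 cylinder at (-2.5, 16) contributes a regular 24-gon of circumradius 9 (area = (24/2)·9.000²·sin(360°/24) = 251.57 mm²); Combining (union): only the r=9 cylinder at (-2.5, 16) is present, so the union is just that shape — area = 251.57 mm². Checking containment: the cross-section at z = 31.5 is a subset of the cross-section at z = 20.7.

entirely on top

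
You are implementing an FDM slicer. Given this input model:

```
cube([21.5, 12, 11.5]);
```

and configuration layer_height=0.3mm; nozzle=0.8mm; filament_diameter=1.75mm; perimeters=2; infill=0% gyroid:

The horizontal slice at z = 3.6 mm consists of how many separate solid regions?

1

At z = 3.6 mm: the cube (footprint 21.5×12) is included at this height. The result has 1 disconnected region.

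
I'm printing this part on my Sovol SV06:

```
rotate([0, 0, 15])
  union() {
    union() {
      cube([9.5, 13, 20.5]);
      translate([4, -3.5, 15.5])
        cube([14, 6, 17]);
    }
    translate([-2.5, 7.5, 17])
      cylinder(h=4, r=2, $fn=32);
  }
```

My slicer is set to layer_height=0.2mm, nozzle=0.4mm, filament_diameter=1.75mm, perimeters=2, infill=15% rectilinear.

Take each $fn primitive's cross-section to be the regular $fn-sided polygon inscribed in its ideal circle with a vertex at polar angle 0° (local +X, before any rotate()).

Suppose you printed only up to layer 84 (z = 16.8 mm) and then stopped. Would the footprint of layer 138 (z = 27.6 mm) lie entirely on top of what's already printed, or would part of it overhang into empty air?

Compare the two slices. At z = 16.8: the cube (footprint 9.5×13) is included at this height (area 123.50 mm²); the 14×6 cube at (4, -3.5) contributes its full rectangle (area 84.00 mm²); Combining (union): the regions partially overlap — summed areas 207.50 mm² minus the doubly-counted overlap 13.75 mm² gives 193.75 mm² — area = 193.75 mm²; the cylinder at (-2.5, 7.5) does not reach this height (z outside [17, 21]); Combining (union): only that combined region is present, so the union is just that shape — area = 193.75 mm²; (whole slice rotated 15° about Z — lengths, areas and connectivity unchanged). At z = 27.6: the cube does not reach this height (z outside [0, 20.5]); the cube at (4, -3.5) (footprint 14×6) is included at this height (area 84.00 mm²); Taking the union: only the 14×6 cube at (4, -3.5) is present, so the union is just that shape — area = 84.00 mm²; the cylinder at (-2.5, 7.5) is not intersected at this z (z outside [17, 21]); Taking the union: only that combined region is present, so the union is just that shape — area = 84.00 mm²; (rotated 15° about Z; rotation is an isometry so areas/perimeters/island counts are preserved). Checking containment: the cross-section at z = 27.6 is a subset of the cross-section at z = 16.8.

entirely on top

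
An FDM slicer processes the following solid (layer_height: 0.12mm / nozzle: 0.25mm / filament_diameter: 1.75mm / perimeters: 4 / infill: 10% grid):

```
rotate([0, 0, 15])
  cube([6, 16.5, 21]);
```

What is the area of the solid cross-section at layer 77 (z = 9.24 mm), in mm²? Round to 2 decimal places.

99.00 mm²

At z = 9.24 mm: the 6×16.5 cube contributes its full rectangle (area 99.00 mm²); (whole slice rotated 15° about Z — lengths, areas and connectivity unchanged). Overall, the cross-section is a single solid region. Net area = 99.00 mm².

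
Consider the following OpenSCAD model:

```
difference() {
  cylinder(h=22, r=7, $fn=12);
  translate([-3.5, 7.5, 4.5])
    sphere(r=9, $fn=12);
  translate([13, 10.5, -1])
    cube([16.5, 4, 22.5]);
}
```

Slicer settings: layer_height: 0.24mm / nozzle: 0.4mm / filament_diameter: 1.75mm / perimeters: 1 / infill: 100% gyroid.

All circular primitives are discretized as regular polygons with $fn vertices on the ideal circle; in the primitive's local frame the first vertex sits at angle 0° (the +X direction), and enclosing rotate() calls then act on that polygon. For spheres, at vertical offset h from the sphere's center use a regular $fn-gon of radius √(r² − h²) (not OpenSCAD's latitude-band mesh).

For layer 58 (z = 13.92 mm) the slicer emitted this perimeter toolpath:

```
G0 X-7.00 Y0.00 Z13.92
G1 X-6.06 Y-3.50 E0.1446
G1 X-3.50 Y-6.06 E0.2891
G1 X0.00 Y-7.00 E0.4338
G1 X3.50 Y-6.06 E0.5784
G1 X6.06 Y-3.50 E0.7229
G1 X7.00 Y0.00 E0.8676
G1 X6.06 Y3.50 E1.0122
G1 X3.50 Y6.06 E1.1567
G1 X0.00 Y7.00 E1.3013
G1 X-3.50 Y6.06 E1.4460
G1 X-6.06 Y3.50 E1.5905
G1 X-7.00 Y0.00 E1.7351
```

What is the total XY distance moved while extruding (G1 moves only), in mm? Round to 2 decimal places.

43.47 mm

Sum the Euclidean lengths of each G1 segment: total = 43.47 mm.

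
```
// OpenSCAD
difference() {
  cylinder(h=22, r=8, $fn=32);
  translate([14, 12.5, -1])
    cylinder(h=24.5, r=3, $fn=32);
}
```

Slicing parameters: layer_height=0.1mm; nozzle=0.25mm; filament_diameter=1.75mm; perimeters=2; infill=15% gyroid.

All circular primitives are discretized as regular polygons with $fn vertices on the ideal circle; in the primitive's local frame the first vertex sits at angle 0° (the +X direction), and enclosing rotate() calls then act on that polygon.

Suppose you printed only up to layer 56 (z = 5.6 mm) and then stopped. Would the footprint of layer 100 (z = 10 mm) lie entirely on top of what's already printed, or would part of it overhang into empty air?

Compare the two slices. At z = 5.6: the cylinder: section is a regular 32-gon, circumradius r=8 (area = (32/2)·8.000²·sin(360°/32) = 199.77 mm²); the r=3 cylinder at (14, 12.5) gives a regular 32-gon of circumradius 3 (constant along its height) (area = (32/2)·3.000²·sin(360°/32) = 28.09 mm²); Taking the first minus the rest: starting from the r=8 cylinder (199.77 mm²), the r=3 cylinder at (14, 12.5) misses the remaining region (no effect) — area = 199.77 mm². At z = 10: the r=8 cylinder gives a regular 32-gon of circumradius 8 (constant along its height) (area = (32/2)·8.000²·sin(360°/32) = 199.77 mm²); the r=3 cylinder at (14, 12.5) contributes a regular 32-gon of circumradius 3 (area = (32/2)·3.000²·sin(360°/32) = 28.09 mm²); Subtracting the remaining from the first: starting from the r=8 cylinder (199.77 mm²), the r=3 cylinder at (14, 12.5) misses the remaining region (no effect) — area = 199.77 mm². Checking containment: the cross-section at z = 10 is a subset of the cross-section at z = 5.6.

entirely on top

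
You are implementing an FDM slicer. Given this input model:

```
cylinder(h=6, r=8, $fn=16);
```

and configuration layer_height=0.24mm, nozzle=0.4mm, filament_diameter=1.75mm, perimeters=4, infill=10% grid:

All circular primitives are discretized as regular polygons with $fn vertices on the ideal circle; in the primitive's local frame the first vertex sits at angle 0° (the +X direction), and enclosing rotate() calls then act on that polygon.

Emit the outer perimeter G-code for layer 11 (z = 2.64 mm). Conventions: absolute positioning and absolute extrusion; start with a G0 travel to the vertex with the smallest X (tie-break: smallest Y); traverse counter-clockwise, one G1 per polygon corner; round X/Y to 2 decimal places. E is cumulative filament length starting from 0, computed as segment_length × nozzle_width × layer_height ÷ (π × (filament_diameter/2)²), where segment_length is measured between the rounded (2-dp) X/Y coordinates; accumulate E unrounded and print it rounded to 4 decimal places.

At z = 2.64 mm: the r=8 cylinder contributes a regular 16-gon of circumradius 8. The outline is a single polygon with 16 vertices. Extrusion per mm of travel: 0.4 × 0.24 / (π × 0.875²) = 0.039912. Accumulating E over each segment gives final E = 1.9934.

G0 X-8.00 Y0.00 Z2.64
G1 X-7.39 Y-3.06 E0.1245
G1 X-5.66 Y-5.66 E0.2492
G1 X-3.06 Y-7.39 E0.3738
G1 X0.00 Y-8.00 E0.4984
G1 X3.06 Y-7.39 E0.6229
G1 X5.66 Y-5.66 E0.7475
G1 X7.39 Y-3.06 E0.8722
G1 X8.00 Y0.00 E0.9967
G1 X7.39 Y3.06 E1.1212
G1 X5.66 Y5.66 E1.2459
G1 X3.06 Y7.39 E1.3705
G1 X0.00 Y8.00 E1.4951
G1 X-3.06 Y7.39 E1.6196
G1 X-5.66 Y5.66 E1.7442
G1 X-7.39 Y3.06 E1.8689
G1 X-8.00 Y0.00 E1.9934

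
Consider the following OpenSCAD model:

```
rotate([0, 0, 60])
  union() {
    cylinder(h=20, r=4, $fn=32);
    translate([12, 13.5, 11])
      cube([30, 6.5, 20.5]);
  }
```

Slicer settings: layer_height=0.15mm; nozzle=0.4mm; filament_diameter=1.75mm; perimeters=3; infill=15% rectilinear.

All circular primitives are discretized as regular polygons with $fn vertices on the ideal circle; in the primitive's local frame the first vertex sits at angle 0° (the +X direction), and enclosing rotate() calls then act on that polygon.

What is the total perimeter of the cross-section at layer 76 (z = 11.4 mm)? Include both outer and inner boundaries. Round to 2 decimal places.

At z = 11.4 mm: the cylinder: section is a regular 32-gon, circumradius r=4 (perimeter = 2·32·4.000·sin(180°/32) = 25.09 mm); the cube at (12, 13.5) (footprint 30×6.5) is included at this height (perimeter 73.00 mm); Combining (union): the 2 present regions are separate (no shared area or edge), so areas and boundary lengths simply add and each stays a separate island — boundary = 98.09 mm; (whole slice rotated 60° about Z — lengths, areas and connectivity unchanged). Overall, the cross-section has 2 separate islands. Total boundary length (outer) = 98.09 mm.

98.09 mm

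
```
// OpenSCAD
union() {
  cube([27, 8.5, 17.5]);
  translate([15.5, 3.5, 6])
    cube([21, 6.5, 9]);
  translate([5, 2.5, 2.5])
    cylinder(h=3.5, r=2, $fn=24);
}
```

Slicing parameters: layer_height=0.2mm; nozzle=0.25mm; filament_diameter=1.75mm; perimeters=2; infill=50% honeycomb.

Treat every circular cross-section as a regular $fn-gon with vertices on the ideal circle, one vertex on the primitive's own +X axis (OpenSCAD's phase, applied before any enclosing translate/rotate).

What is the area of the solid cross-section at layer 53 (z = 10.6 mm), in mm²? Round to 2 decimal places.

308.50 mm²

At z = 10.6 mm: the cube (footprint 27×8.5) is included at this height (area 229.50 mm²); the cube at (15.5, 3.5) (footprint 21×6.5) is included at this height (area 136.50 mm²); the cylinder at (5, 2.5) does not reach this height (z outside [2.5, 6]); Combining (union): the regions partially overlap — summed areas 366.00 mm² minus the doubly-counted overlap 57.50 mm² gives 308.50 mm² — area = 308.50 mm². Overall, the cross-section is a single solid region. Net area = 308.50 mm².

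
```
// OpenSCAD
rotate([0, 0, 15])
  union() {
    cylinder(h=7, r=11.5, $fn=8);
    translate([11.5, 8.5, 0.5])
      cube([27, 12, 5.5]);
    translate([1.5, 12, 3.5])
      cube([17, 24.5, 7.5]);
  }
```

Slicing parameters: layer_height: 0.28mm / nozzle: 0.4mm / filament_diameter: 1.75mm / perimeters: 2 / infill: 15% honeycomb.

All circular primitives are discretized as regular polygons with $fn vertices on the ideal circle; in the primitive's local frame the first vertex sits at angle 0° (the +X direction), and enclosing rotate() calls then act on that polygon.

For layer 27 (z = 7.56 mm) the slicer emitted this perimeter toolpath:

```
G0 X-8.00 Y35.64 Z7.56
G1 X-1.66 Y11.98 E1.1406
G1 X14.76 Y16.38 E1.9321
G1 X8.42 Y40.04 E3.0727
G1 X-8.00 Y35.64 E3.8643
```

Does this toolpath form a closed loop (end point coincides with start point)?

yes

Start point (G0): (-8.00, 35.64). End point (last G1): the path returns to the start — closed.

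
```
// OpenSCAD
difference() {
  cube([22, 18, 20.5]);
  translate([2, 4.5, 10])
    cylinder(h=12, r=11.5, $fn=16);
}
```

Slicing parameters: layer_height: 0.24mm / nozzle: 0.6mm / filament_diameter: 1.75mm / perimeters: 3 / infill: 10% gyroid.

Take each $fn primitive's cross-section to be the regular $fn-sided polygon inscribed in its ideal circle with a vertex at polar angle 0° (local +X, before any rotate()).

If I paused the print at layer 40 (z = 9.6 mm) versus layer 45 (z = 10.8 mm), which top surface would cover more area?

Layer 40 (z = 9.6): the cube (footprint 22×18) is included at this height (area 396.00 mm²); the cylinder at (2, 4.5) is not intersected at this z (z outside [10, 22]); Subtracting the remaining from the first: none of the subtracted shapes is present at this height, so the 22×18 cube is unchanged — area = 396.00 mm². So its area = 396.00 mm². Layer 45 (z = 10.8): the cube (footprint 22×18) is included at this height (area 396.00 mm²); the r=11.5 cylinder at (2, 4.5) contributes a regular 16-gon of circumradius 11.5 (area = (16/2)·11.500²·sin(360°/16) = 404.88 mm²); Subtracting the remaining from the first: starting from the 22×18 cube (396.00 mm²), the r=11.5 cylinder at (2, 4.5) partially overlaps it — only the 182.56 mm² overlap (of its 404.88 mm²) is removed, clipping the outline — area = 213.44 mm². So its area = 213.44 mm². Layer 40 is larger (396.00 vs 213.44 mm²).

layer 40 (z = 9.6 mm)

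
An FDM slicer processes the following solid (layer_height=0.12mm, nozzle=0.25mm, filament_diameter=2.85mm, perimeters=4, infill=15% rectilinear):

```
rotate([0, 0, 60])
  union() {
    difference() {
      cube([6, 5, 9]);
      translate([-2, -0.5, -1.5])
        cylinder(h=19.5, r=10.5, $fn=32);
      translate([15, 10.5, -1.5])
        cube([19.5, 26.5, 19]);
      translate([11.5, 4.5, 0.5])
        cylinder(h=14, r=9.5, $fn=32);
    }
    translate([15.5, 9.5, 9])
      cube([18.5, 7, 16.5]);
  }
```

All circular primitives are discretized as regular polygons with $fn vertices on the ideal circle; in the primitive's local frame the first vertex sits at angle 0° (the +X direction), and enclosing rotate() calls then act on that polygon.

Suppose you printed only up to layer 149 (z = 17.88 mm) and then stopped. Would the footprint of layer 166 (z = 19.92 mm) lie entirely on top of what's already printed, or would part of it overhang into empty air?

entirely on top

Compare the two slices. At z = 17.88: the cube is absent (z outside [0, 9]); the r=10.5 cylinder at (-2, -0.5) gives a regular 32-gon of circumradius 10.5 (constant along its height) (area = (32/2)·10.500²·sin(360°/32) = 344.14 mm²); the cube at (15, 10.5) is absent (z outside [-1.5, 17.5]); the cylinder at (11.5, 4.5) is absent (z outside [0.5, 14.5]); After the difference (first − rest): the first operand is absent here, so nothing remains; the cube at (15.5, 9.5) (footprint 18.5×7) is included at this height (area 129.50 mm²); Merging all regions: only the 18.5×7 cube at (15.5, 9.5) is present, so the union is just that shape — area = 129.50 mm²; (whole slice rotated 60° about Z — lengths, areas and connectivity unchanged). At z = 19.92: the cube is not intersected at this z (z outside [0, 9]); the cylinder at (-2, -0.5) is absent (z outside [-1.5, 18]); the cube at (15, 10.5) does not reach this height (z outside [-1.5, 17.5]); the cylinder at (11.5, 4.5) is absent (z outside [0.5, 14.5]); Subtracting the remaining from the first: the first operand is absent here, so nothing remains; the 18.5×7 cube at (15.5, 9.5) contributes its full rectangle (area 129.50 mm²); Taking the union: only the 18.5×7 cube at (15.5, 9.5) is present, so the union is just that shape — area = 129.50 mm²; (rotated 60° about Z; rotation is an isometry so areas/perimeters/island counts are preserved). Checking containment: the cross-section at z = 19.92 is a subset of the cross-section at z = 17.88.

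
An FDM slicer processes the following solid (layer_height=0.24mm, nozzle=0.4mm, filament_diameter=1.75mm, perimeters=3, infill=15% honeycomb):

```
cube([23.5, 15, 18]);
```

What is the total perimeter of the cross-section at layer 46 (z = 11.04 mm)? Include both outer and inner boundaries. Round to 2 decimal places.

77.00 mm

At z = 11.04 mm: the 23.5×15 cube contributes its full rectangle (perimeter 77.00 mm). Overall, the cross-section is a single solid region. Total boundary length (outer) = 77.00 mm.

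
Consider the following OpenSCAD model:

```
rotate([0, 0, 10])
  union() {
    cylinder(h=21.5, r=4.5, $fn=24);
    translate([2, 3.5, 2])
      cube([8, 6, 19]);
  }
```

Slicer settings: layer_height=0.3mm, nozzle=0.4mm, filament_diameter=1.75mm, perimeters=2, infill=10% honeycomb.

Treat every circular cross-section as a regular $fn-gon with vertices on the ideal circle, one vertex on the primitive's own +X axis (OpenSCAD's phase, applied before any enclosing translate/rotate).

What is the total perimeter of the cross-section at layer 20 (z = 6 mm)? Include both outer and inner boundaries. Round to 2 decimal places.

54.00 mm

At z = 6 mm: the r=4.5 cylinder contributes a regular 24-gon of circumradius 4.5 (perimeter = 2·24·4.500·sin(180°/24) = 28.19 mm); the 8×6 cube at (2, 3.5) contributes its full rectangle (perimeter 28.00 mm); Merging all regions: the regions partially overlap (shared area 0.21 mm²), so the edge portions inside another operand are dropped and the merged outline is re-measured after clipping — boundary = 54.00 mm; (whole slice rotated 10° about Z — lengths, areas and connectivity unchanged). Overall, the cross-section is a single solid region. Total boundary length (outer) = 54.00 mm.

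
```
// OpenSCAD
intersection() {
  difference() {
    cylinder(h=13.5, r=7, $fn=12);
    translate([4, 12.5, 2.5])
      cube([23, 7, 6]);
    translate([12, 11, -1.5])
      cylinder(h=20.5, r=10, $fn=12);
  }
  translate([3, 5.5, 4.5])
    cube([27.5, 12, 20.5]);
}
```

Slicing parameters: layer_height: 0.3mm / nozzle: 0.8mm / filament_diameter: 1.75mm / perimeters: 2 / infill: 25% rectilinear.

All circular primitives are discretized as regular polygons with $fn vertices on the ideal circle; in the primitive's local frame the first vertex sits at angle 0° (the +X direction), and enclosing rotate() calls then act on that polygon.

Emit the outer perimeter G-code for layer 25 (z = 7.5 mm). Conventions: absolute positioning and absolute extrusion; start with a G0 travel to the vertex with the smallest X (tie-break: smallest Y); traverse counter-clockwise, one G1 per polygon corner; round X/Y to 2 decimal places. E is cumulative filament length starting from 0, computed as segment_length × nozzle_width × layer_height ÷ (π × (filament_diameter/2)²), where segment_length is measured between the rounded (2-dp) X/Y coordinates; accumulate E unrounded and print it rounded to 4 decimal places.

At z = 7.5 mm: the r=7 cylinder contributes a regular 12-gon of circumradius 7; the 23×7 cube at (4, 12.5) contributes its full rectangle; the r=10 cylinder at (12, 11) contributes a regular 12-gon of circumradius 10; Subtracting the remaining from the first: starting from the r=7 cylinder, the 23×7 cube at (4, 12.5) misses the remaining region (no effect); the r=10 cylinder at (12, 11) partially overlaps it — only the 0.61 mm² overlap (of its 300.00 mm²) is removed, clipping the outline — 1 connected region; the 27.5×12 cube at (3, 5.5) contributes its full rectangle; Keeping only the common overlap: the 27.5×12 cube at (3, 5.5) partially overlaps the result so far; clipping to the common part keeps 0.34 mm² — 1 connected region. The outline is a single polygon with 5 vertices. Extrusion per mm of travel: 0.8 × 0.3 / (π × 0.875²) = 0.099780. Accumulating E over each segment gives final E = 0.2678.

G0 X3.00 Y5.50 Z7.50
G1 X3.84 Y5.50 E0.0838
G1 X3.34 Y6.00 E0.1544
G1 X3.31 Y6.11 E0.1657
G1 X3.00 Y6.20 E0.1980
G1 X3.00 Y5.50 E0.2678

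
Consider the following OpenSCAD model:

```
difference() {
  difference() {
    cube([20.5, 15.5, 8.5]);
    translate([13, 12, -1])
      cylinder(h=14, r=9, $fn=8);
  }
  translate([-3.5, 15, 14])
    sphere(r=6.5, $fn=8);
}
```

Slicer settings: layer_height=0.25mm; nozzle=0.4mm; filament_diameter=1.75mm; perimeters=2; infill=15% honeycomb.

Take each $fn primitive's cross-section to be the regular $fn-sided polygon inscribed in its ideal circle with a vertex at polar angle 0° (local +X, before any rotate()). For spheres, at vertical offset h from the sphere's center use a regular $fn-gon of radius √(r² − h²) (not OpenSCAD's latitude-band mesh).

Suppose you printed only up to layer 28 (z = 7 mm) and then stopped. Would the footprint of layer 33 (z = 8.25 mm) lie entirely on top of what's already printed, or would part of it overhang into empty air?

entirely on top

Compare the two slices. At z = 7: the cube (footprint 20.5×15.5) is included at this height (area 317.75 mm²); the r=9 cylinder at (13, 12) contributes a regular 8-gon of circumradius 9 (area = (8/2)·9.000²·sin(360°/8) = 229.10 mm²); After the difference (first − rest): starting from the 20.5×15.5 cube (317.75 mm²), the r=9 cylinder at (13, 12) partially overlaps it — only the 167.05 mm² overlap (of its 229.10 mm²) is removed, clipping the outline — area = 150.70 mm²; the sphere at (-3.5, 15) is not intersected at this z (|z−center|=7.000 > r=6.5); Subtracting the remaining from the first: none of the subtracted shapes is present at this height, so the result so far is unchanged — area = 150.70 mm². At z = 8.25: the 20.5×15.5 cube contributes its full rectangle (area 317.75 mm²); the r=9 cylinder at (13, 12) gives a regular 8-gon of circumradius 9 (constant along its height) (area = (8/2)·9.000²·sin(360°/8) = 229.10 mm²); Taking the first minus the rest: starting from the 20.5×15.5 cube (317.75 mm²), the r=9 cylinder at (13, 12) partially overlaps it — only the 167.05 mm² overlap (of its 229.10 mm²) is removed, clipping the outline — area = 150.70 mm²; the sphere at (-3.5, 15): section is a regular 8-gon, circumradius = √(r²−h²) = √(6.5²−5.75²) = 3.031 (area = (8/2)·3.031²·sin(360°/8) = 25.99 mm²); Taking the first minus the rest: starting from the result so far (150.70 mm²), the r=6.5 sphere at (-3.5, 15) misses the remaining region (no effect) — area = 150.70 mm². Checking containment: the cross-section at z = 8.25 is a subset of the cross-section at z = 7.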